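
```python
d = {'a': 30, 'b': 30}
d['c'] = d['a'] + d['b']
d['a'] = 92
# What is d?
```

After line 1: d = {'a': 30, 'b': 30}
After line 2 (d['c'] = 30 + 30): d = {'a': 30, 'b': 30, 'c': 60}
After line 3: d = {'a': 92, 'b': 30, 'c': 60}

{'a': 92, 'b': 30, 'c': 60}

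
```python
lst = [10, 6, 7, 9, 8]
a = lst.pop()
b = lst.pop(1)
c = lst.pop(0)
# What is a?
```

After line 1: lst = [10, 6, 7, 9, 8]
After line 2 (pop() -> a = 8): lst = [10, 6, 7, 9]
After line 3 (pop(1) -> b = 6): lst = [10, 7, 9]
After line 4 (pop(0) -> c = 10): lst = [7, 9]

8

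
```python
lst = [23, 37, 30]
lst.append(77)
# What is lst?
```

[23, 37, 30, 77]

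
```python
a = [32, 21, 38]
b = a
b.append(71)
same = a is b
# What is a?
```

After line 1: a = [32, 21, 38]
After line 2 (b = a is an alias, same object): a = [32, 21, 38], b = [32, 21, 38]
After line 3 (b.append mutates the shared list): a = [32, 21, 38, 71], b = [32, 21, 38, 71]
After line 4 (same = a is b; same object -> True): same = True

[32, 21, 38, 71]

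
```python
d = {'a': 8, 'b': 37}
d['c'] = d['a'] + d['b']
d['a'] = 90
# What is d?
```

After line 1: d = {'a': 8, 'b': 37}
After line 2 (d['c'] = 8 + 37): d = {'a': 8, 'b': 37, 'c': 45}
After line 3: d = {'a': 90, 'b': 37, 'c': 45}

{'a': 90, 'b': 37, 'c': 45}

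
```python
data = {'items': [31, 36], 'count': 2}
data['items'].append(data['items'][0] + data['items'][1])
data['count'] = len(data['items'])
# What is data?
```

After line 1: data = {'items': [31, 36], 'count': 2}
After line 2 (append 31 + 36 = 67): data = {'items': [31, 36, 67], 'count': 2}
After line 3 (count = len(items) = 3): data = {'items': [31, 36, 67], 'count': 3}

{'items': [31, 36, 67], 'count': 3}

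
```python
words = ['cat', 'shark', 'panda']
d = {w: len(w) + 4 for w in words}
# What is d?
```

{'cat': 7, 'shark': 9, 'panda': 9}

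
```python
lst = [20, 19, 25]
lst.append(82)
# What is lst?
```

[20, 19, 25, 82]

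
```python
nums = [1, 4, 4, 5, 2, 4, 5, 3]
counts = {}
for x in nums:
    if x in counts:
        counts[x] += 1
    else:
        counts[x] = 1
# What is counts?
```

Initial: counts = {}, nums = [1, 4, 4, 5, 2, 4, 5, 3]
See 1: counts = {1: 1}
See 4: counts = {1: 1, 4: 1}
See 4: counts = {1: 1, 4: 2}
See 5: counts = {1: 1, 4: 2, 5: 1}
See 2: counts = {1: 1, 4: 2, 5: 1, 2: 1}
See 4: counts = {1: 1, 4: 3, 5: 1, 2: 1}
See 5: counts = {1: 1, 4: 3, 5: 2, 2: 1}
See 3: counts = {1: 1, 4: 3, 5: 2, 2: 1, 3: 1}

{1: 1, 4: 3, 5: 2, 2: 1, 3: 1}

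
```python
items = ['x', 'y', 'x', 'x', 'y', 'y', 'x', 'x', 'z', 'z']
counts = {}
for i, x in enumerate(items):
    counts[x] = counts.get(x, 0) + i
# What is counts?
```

Initial: counts = {}, items = ['x', 'y', 'x', 'x', 'y', 'y', 'x', 'x', 'z', 'z']
i=0, x='x': counts = {'x': 0}
i=1, x='y': counts = {'x': 0, 'y': 1}
i=2, x='x': counts = {'x': 2, 'y': 1}
i=3, x='x': counts = {'x': 5, 'y': 1}
i=4, x='y': counts = {'x': 5, 'y': 5}
i=5, x='y': counts = {'x': 5, 'y': 10}
i=6, x='x': counts = {'x': 11, 'y': 10}
i=7, x='x': counts = {'x': 18, 'y': 10}
i=8, x='z': counts = {'x': 18, 'y': 10, 'z': 8}
i=9, x='z': counts = {'x': 18, 'y': 10, 'z': 17}

{'x': 18, 'y': 10, 'z': 17}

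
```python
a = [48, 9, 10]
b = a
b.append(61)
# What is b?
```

After line 1: a = [48, 9, 10]
After line 2 (b = a is an alias, same object): a = [48, 9, 10], b = [48, 9, 10]
After line 3 (b.append mutates the shared list): a = [48, 9, 10, 61], b = [48, 9, 10, 61]

[48, 9, 10, 61]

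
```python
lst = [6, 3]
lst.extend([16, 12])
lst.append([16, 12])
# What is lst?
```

After line 1: lst = [6, 3]
After line 2 (extend unpacks [16, 12]): lst = [6, 3, 16, 12]
After line 3 (append adds [16, 12] as single element): lst = [6, 3, 16, 12, [16, 12]]

[6, 3, 16, 12, [16, 12]]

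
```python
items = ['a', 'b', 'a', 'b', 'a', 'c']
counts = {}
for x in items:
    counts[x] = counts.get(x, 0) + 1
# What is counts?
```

Initial: counts = {}, items = ['a', 'b', 'a', 'b', 'a', 'c']
See 'a': counts = {'a': 1}
See 'b': counts = {'a': 1, 'b': 1}
See 'a': counts = {'a': 2, 'b': 1}
See 'b': counts = {'a': 2, 'b': 2}
See 'a': counts = {'a': 3, 'b': 2}
See 'c': counts = {'a': 3, 'b': 2, 'c': 1}

{'a': 3, 'b': 2, 'c': 1}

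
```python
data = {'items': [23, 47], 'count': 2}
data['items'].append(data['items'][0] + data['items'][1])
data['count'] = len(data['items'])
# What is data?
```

After line 1: data = {'items': [23, 47], 'count': 2}
After line 2 (append 23 + 47 = 70): data = {'items': [23, 47, 70], 'count': 2}
After line 3 (count = len(items) = 3): data = {'items': [23, 47, 70], 'count': 3}

{'items': [23, 47, 70], 'count': 3}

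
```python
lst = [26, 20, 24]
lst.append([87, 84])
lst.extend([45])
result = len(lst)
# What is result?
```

After line 1: lst = [26, 20, 24]
After line 2 (append adds [87, 84] as single element): lst = [26, 20, 24, [87, 84]]
After line 3 (extend unpacks [45], adds 45): lst = [26, 20, 24, [87, 84], 45]
After line 4: result = len(lst) = 5

5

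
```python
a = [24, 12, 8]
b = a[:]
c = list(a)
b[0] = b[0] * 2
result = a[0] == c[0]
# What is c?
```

After line 1: a = [24, 12, 8]
After line 2 (b = a[:], copy): a = [24, 12, 8], b = [24, 12, 8]
After line 3 (c = list(a) is a copy, new object): c = [24, 12, 8]
After line 4 (b[0] = 24 * 2 = 48; only b mutates (copy)): a = [24, 12, 8], b = [48, 12, 8], c = [24, 12, 8]
After line 5 (a[0] = 24, c[0] = 24; result = True)

[24, 12, 8]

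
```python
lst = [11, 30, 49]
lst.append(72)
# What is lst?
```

[11, 30, 49, 72]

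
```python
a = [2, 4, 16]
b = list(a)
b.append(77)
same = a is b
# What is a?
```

After line 1: a = [2, 4, 16]
After line 2 (b = list(a) is a shallow copy, new object): a = [2, 4, 16], b = [2, 4, 16]
After line 3 (append only mutates b): a = [2, 4, 16], b = [2, 4, 16, 77]
After line 4 (same = a is b; different objects -> False): same = False

[2, 4, 16]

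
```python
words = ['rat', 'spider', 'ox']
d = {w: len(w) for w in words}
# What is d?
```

{'rat': 3, 'spider': 6, 'ox': 2}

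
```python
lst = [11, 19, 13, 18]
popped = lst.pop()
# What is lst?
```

[11, 19, 13]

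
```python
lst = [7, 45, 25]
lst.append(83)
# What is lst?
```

[7, 45, 25, 83]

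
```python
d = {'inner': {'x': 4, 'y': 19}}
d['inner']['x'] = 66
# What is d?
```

After line 1: d = {'inner': {'x': 4, 'y': 19}}
After line 2 (inner x overwritten): d = {'inner': {'x': 66, 'y': 19}}

{'inner': {'x': 66, 'y': 19}}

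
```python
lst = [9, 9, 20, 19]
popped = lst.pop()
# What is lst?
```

[9, 9, 20]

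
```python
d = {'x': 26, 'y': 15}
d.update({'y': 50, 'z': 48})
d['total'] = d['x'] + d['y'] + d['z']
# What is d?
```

After line 1: d = {'x': 26, 'y': 15}
After line 2 (y overwritten, z added): d = {'x': 26, 'y': 50, 'z': 48}
After line 3 (total = 26 + 50 + 48 = 124): d = {'x': 26, 'y': 50, 'z': 48, 'total': 124}

{'x': 26, 'y': 50, 'z': 48, 'total': 124}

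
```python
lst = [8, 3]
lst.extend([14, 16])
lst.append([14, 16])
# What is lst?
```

After line 1: lst = [8, 3]
After line 2 (extend unpacks [14, 16]): lst = [8, 3, 14, 16]
After line 3 (append adds [14, 16] as single element): lst = [8, 3, 14, 16, [14, 16]]

[8, 3, 14, 16, [14, 16]]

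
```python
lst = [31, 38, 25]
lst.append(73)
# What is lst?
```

[31, 38, 25, 73]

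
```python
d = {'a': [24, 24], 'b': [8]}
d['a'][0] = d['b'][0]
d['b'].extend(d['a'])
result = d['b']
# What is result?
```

After line 1: d = {'a': [24, 24], 'b': [8]}
After line 2 (a[0] = b[0] = 8): d = {'a': [8, 24], 'b': [8]}
After line 3 (b.extend(a) appends [8, 24]): d = {'a': [8, 24], 'b': [8, 8, 24]}
After line 4: result = d['b'] = [8, 8, 24]

[8, 8, 24]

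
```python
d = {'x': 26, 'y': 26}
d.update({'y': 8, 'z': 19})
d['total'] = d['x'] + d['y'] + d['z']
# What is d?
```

After line 1: d = {'x': 26, 'y': 26}
After line 2 (y overwritten, z added): d = {'x': 26, 'y': 8, 'z': 19}
After line 3 (total = 26 + 8 + 19 = 53): d = {'x': 26, 'y': 8, 'z': 19, 'total': 53}

{'x': 26, 'y': 8, 'z': 19, 'total': 53}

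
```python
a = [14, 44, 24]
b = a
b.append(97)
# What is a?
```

After line 1: a = [14, 44, 24]
After line 2 (b = a is an alias, same object): a = [14, 44, 24], b = [14, 44, 24]
After line 3 (b.append mutates the shared list): a = [14, 44, 24, 97], b = [14, 44, 24, 97]

[14, 44, 24, 97]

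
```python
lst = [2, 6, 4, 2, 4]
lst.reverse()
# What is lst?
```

[4, 2, 4, 6, 2]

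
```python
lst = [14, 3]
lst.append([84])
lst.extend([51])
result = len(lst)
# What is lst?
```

After line 1: lst = [14, 3]
After line 2 (append adds [84] as single element): lst = [14, 3, [84]]
After line 3 (extend unpacks [51], adds 51): lst = [14, 3, [84], 51]
After line 4: result = len(lst) = 4

[14, 3, [84], 51]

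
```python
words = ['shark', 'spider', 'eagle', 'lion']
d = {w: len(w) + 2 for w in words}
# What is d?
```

{'shark': 7, 'spider': 8, 'eagle': 7, 'lion': 6}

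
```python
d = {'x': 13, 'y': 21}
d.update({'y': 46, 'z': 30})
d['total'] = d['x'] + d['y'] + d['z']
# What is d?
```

After line 1: d = {'x': 13, 'y': 21}
After line 2 (y overwritten, z added): d = {'x': 13, 'y': 46, 'z': 30}
After line 3 (total = 13 + 46 + 30 = 89): d = {'x': 13, 'y': 46, 'z': 30, 'total': 89}

{'x': 13, 'y': 46, 'z': 30, 'total': 89}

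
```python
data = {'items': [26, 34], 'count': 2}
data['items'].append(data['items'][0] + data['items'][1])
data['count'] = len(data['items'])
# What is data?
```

After line 1: data = {'items': [26, 34], 'count': 2}
After line 2 (append 26 + 34 = 60): data = {'items': [26, 34, 60], 'count': 2}
After line 3 (count = len(items) = 3): data = {'items': [26, 34, 60], 'count': 3}

{'items': [26, 34, 60], 'count': 3}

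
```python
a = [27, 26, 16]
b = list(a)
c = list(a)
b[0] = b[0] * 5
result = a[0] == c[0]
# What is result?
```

After line 1: a = [27, 26, 16]
After line 2 (b = list(a), copy): a = [27, 26, 16], b = [27, 26, 16]
After line 3 (c = list(a) is a copy, new object): c = [27, 26, 16]
After line 4 (b[0] = 27 * 5 = 135; only b mutates (copy)): a = [27, 26, 16], b = [135, 26, 16], c = [27, 26, 16]
After line 5 (a[0] = 27, c[0] = 27; result = True)

True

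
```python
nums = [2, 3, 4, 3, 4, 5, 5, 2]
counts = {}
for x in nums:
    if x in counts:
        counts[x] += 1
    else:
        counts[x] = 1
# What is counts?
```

Initial: counts = {}, nums = [2, 3, 4, 3, 4, 5, 5, 2]
See 2: counts = {2: 1}
See 3: counts = {2: 1, 3: 1}
See 4: counts = {2: 1, 3: 1, 4: 1}
See 3: counts = {2: 1, 3: 2, 4: 1}
See 4: counts = {2: 1, 3: 2, 4: 2}
See 5: counts = {2: 1, 3: 2, 4: 2, 5: 1}
See 5: counts = {2: 1, 3: 2, 4: 2, 5: 2}
See 2: counts = {2: 2, 3: 2, 4: 2, 5: 2}

{2: 2, 3: 2, 4: 2, 5: 2}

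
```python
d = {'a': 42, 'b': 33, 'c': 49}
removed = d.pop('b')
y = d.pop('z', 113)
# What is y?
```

After line 1: d = {'a': 42, 'b': 33, 'c': 49}
After line 2 (pop 'b' returns 33): d = {'a': 42, 'c': 49}, removed = 33
After line 3 (pop 'z' missing, returns default 113): d = {'a': 42, 'c': 49}, y = 113

113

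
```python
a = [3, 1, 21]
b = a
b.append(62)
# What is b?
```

After line 1: a = [3, 1, 21]
After line 2 (b = a is an alias, same object): a = [3, 1, 21], b = [3, 1, 21]
After line 3 (b.append mutates the shared list): a = [3, 1, 21, 62], b = [3, 1, 21, 62]

[3, 1, 21, 62]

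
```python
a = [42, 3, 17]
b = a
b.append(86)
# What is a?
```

After line 1: a = [42, 3, 17]
After line 2 (b = a is an alias, same object): a = [42, 3, 17], b = [42, 3, 17]
After line 3 (b.append mutates the shared list): a = [42, 3, 17, 86], b = [42, 3, 17, 86]

[42, 3, 17, 86]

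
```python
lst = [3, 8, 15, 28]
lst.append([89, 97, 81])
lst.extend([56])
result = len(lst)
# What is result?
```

After line 1: lst = [3, 8, 15, 28]
After line 2 (append adds [89, 97, 81] as single element): lst = [3, 8, 15, 28, [89, 97, 81]]
After line 3 (extend unpacks [56], adds 56): lst = [3, 8, 15, 28, [89, 97, 81], 56]
After line 4: result = len(lst) = 6

6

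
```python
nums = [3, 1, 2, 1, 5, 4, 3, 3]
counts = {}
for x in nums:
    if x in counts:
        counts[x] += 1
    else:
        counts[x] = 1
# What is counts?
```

Initial: counts = {}, nums = [3, 1, 2, 1, 5, 4, 3, 3]
See 3: counts = {3: 1}
See 1: counts = {3: 1, 1: 1}
See 2: counts = {3: 1, 1: 1, 2: 1}
See 1: counts = {3: 1, 1: 2, 2: 1}
See 5: counts = {3: 1, 1: 2, 2: 1, 5: 1}
See 4: counts = {3: 1, 1: 2, 2: 1, 5: 1, 4: 1}
See 3: counts = {3: 2, 1: 2, 2: 1, 5: 1, 4: 1}
See 3: counts = {3: 3, 1: 2, 2: 1, 5: 1, 4: 1}

{3: 3, 1: 2, 2: 1, 5: 1, 4: 1}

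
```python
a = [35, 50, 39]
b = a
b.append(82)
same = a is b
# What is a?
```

After line 1: a = [35, 50, 39]
After line 2 (b = a is an alias, same object): a = [35, 50, 39], b = [35, 50, 39]
After line 3 (b.append mutates the shared list): a = [35, 50, 39, 82], b = [35, 50, 39, 82]
After line 4 (same = a is b; same object -> True): same = True

[35, 50, 39, 82]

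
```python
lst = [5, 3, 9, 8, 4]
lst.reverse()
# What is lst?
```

[4, 8, 9, 3, 5]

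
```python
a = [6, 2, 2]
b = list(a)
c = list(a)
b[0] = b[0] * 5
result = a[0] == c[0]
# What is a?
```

After line 1: a = [6, 2, 2]
After line 2 (b = list(a), copy): a = [6, 2, 2], b = [6, 2, 2]
After line 3 (c = list(a) is a copy, new object): c = [6, 2, 2]
After line 4 (b[0] = 6 * 5 = 30; only b mutates (copy)): a = [6, 2, 2], b = [30, 2, 2], c = [6, 2, 2]
After line 5 (a[0] = 6, c[0] = 6; result = True)

[6, 2, 2]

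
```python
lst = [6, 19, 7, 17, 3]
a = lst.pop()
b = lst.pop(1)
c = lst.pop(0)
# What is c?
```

After line 1: lst = [6, 19, 7, 17, 3]
After line 2 (pop() -> a = 3): lst = [6, 19, 7, 17]
After line 3 (pop(1) -> b = 19): lst = [6, 7, 17]
After line 4 (pop(0) -> c = 6): lst = [7, 17]

6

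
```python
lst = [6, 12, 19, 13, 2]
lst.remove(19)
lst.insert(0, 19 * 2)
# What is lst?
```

After line 1: lst = [6, 12, 19, 13, 2]
After line 2 (remove first 19): lst = [6, 12, 13, 2]
After line 3 (insert 38 at index 0): lst = [38, 6, 12, 13, 2]

[38, 6, 12, 13, 2]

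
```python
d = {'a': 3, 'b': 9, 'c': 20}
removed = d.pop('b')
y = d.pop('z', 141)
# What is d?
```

After line 1: d = {'a': 3, 'b': 9, 'c': 20}
After line 2 (pop 'b' returns 9): d = {'a': 3, 'c': 20}, removed = 9
After line 3 (pop 'z' missing, returns default 141): d = {'a': 3, 'c': 20}, y = 141

{'a': 3, 'c': 20}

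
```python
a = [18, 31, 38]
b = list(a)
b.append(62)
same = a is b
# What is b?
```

After line 1: a = [18, 31, 38]
After line 2 (b = list(a) is a shallow copy, new object): a = [18, 31, 38], b = [18, 31, 38]
After line 3 (append only mutates b): a = [18, 31, 38], b = [18, 31, 38, 62]
After line 4 (same = a is b; different objects -> False): same = False

[18, 31, 38, 62]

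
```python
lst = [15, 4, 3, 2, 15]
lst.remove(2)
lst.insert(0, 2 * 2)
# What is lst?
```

After line 1: lst = [15, 4, 3, 2, 15]
After line 2 (remove first 2): lst = [15, 4, 3, 15]
After line 3 (insert 4 at index 0): lst = [4, 15, 4, 3, 15]

[4, 15, 4, 3, 15]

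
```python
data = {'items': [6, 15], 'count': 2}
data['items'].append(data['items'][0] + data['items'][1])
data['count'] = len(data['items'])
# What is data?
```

After line 1: data = {'items': [6, 15], 'count': 2}
After line 2 (append 6 + 15 = 21): data = {'items': [6, 15, 21], 'count': 2}
After line 3 (count = len(items) = 3): data = {'items': [6, 15, 21], 'count': 3}

{'items': [6, 15, 21], 'count': 3}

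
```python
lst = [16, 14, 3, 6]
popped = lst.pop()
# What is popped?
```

6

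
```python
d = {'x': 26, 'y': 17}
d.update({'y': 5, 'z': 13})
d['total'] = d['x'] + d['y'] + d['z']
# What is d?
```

After line 1: d = {'x': 26, 'y': 17}
After line 2 (y overwritten, z added): d = {'x': 26, 'y': 5, 'z': 13}
After line 3 (total = 26 + 5 + 13 = 44): d = {'x': 26, 'y': 5, 'z': 13, 'total': 44}

{'x': 26, 'y': 5, 'z': 13, 'total': 44}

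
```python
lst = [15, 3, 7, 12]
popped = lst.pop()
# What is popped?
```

12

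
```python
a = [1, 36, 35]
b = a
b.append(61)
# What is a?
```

After line 1: a = [1, 36, 35]
After line 2 (b = a is an alias, same object): a = [1, 36, 35], b = [1, 36, 35]
After line 3 (b.append mutates the shared list): a = [1, 36, 35, 61], b = [1, 36, 35, 61]

[1, 36, 35, 61]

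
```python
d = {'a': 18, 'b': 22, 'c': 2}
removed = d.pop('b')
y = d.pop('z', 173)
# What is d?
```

After line 1: d = {'a': 18, 'b': 22, 'c': 2}
After line 2 (pop 'b' returns 22): d = {'a': 18, 'c': 2}, removed = 22
After line 3 (pop 'z' missing, returns default 173): d = {'a': 18, 'c': 2}, y = 173

{'a': 18, 'c': 2}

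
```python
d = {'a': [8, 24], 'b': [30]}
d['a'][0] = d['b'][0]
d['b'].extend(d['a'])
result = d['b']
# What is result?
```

After line 1: d = {'a': [8, 24], 'b': [30]}
After line 2 (a[0] = b[0] = 30): d = {'a': [30, 24], 'b': [30]}
After line 3 (b.extend(a) appends [30, 24]): d = {'a': [30, 24], 'b': [30, 30, 24]}
After line 4: result = d['b'] = [30, 30, 24]

[30, 30, 24]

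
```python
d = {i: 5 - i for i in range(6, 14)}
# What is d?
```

{6: -1, 7: -2, 8: -3, 9: -4, 10: -5, 11: -6, 12: -7, 13: -8}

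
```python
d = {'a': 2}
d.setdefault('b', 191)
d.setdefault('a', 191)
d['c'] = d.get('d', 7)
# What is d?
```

After line 1: d = {'a': 2}
After line 2 (setdefault adds 'b'=191): d = {'a': 2, 'b': 191}
After line 3 (setdefault 'a' no-op, already exists): d = {'a': 2, 'b': 191}
After line 4 (get('d', 7) returns default since 'd' not in d): d = {'a': 2, 'b': 191, 'c': 7}

{'a': 2, 'b': 191, 'c': 7}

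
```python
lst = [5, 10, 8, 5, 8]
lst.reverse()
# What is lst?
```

[8, 5, 8, 10, 5]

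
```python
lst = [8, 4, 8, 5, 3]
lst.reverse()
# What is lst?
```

[3, 5, 8, 4, 8]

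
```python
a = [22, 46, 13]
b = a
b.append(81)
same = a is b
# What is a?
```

After line 1: a = [22, 46, 13]
After line 2 (b = a is an alias, same object): a = [22, 46, 13], b = [22, 46, 13]
After line 3 (b.append mutates the shared list): a = [22, 46, 13, 81], b = [22, 46, 13, 81]
After line 4 (same = a is b; same object -> True): same = True

[22, 46, 13, 81]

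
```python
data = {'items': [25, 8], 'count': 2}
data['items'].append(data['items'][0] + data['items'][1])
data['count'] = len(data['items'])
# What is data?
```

After line 1: data = {'items': [25, 8], 'count': 2}
After line 2 (append 25 + 8 = 33): data = {'items': [25, 8, 33], 'count': 2}
After line 3 (count = len(items) = 3): data = {'items': [25, 8, 33], 'count': 3}

{'items': [25, 8, 33], 'count': 3}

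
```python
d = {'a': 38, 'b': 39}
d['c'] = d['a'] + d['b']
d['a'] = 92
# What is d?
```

After line 1: d = {'a': 38, 'b': 39}
After line 2 (d['c'] = 38 + 39): d = {'a': 38, 'b': 39, 'c': 77}
After line 3: d = {'a': 92, 'b': 39, 'c': 77}

{'a': 92, 'b': 39, 'c': 77}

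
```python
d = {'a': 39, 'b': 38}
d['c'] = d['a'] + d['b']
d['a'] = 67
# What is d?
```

After line 1: d = {'a': 39, 'b': 38}
After line 2 (d['c'] = 39 + 38): d = {'a': 39, 'b': 38, 'c': 77}
After line 3: d = {'a': 67, 'b': 38, 'c': 77}

{'a': 67, 'b': 38, 'c': 77}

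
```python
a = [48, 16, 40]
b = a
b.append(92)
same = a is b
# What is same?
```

After line 1: a = [48, 16, 40]
After line 2 (b = a is an alias, same object): a = [48, 16, 40], b = [48, 16, 40]
After line 3 (b.append mutates the shared list): a = [48, 16, 40, 92], b = [48, 16, 40, 92]
After line 4 (same = a is b; same object -> True): same = True

True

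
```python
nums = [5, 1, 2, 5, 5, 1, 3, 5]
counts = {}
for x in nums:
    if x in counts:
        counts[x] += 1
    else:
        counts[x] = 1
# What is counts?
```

Initial: counts = {}, nums = [5, 1, 2, 5, 5, 1, 3, 5]
See 5: counts = {5: 1}
See 1: counts = {5: 1, 1: 1}
See 2: counts = {5: 1, 1: 1, 2: 1}
See 5: counts = {5: 2, 1: 1, 2: 1}
See 5: counts = {5: 3, 1: 1, 2: 1}
See 1: counts = {5: 3, 1: 2, 2: 1}
See 3: counts = {5: 3, 1: 2, 2: 1, 3: 1}
See 5: counts = {5: 4, 1: 2, 2: 1, 3: 1}

{5: 4, 1: 2, 2: 1, 3: 1}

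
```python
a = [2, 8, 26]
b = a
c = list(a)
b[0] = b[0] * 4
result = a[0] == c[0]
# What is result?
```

After line 1: a = [2, 8, 26]
After line 2 (b = a, alias): a = [2, 8, 26], b = [2, 8, 26]
After line 3 (c = list(a) is a copy, new object): c = [2, 8, 26]
After line 4 (b[0] = 2 * 4 = 8; mutates shared a/b): a = b = [8, 8, 26], c = [2, 8, 26]
After line 5 (a[0] = 8, c[0] = 2; result = False)

False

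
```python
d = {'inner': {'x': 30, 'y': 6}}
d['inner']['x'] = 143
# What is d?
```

After line 1: d = {'inner': {'x': 30, 'y': 6}}
After line 2 (inner x overwritten): d = {'inner': {'x': 143, 'y': 6}}

{'inner': {'x': 143, 'y': 6}}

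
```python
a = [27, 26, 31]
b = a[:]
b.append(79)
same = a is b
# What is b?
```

After line 1: a = [27, 26, 31]
After line 2 (b = a[:] is a shallow copy, new object): a = [27, 26, 31], b = [27, 26, 31]
After line 3 (append only mutates b): a = [27, 26, 31], b = [27, 26, 31, 79]
After line 4 (same = a is b; different objects -> False): same = False

[27, 26, 31, 79]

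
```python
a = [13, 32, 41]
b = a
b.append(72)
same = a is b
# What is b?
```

After line 1: a = [13, 32, 41]
After line 2 (b = a is an alias, same object): a = [13, 32, 41], b = [13, 32, 41]
After line 3 (b.append mutates the shared list): a = [13, 32, 41, 72], b = [13, 32, 41, 72]
After line 4 (same = a is b; same object -> True): same = True

[13, 32, 41, 72]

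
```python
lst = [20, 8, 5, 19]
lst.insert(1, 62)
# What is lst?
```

[20, 62, 8, 5, 19]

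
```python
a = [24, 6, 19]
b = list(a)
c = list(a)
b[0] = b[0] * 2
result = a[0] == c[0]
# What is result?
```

After line 1: a = [24, 6, 19]
After line 2 (b = list(a), copy): a = [24, 6, 19], b = [24, 6, 19]
After line 3 (c = list(a) is a copy, new object): c = [24, 6, 19]
After line 4 (b[0] = 24 * 2 = 48; only b mutates (copy)): a = [24, 6, 19], b = [48, 6, 19], c = [24, 6, 19]
After line 5 (a[0] = 24, c[0] = 24; result = True)

True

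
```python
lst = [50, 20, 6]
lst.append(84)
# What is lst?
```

[50, 20, 6, 84]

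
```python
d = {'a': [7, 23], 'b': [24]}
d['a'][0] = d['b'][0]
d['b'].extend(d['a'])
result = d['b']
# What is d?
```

After line 1: d = {'a': [7, 23], 'b': [24]}
After line 2 (a[0] = b[0] = 24): d = {'a': [24, 23], 'b': [24]}
After line 3 (b.extend(a) appends [24, 23]): d = {'a': [24, 23], 'b': [24, 24, 23]}
After line 4: result = d['b'] = [24, 24, 23]

{'a': [24, 23], 'b': [24, 24, 23]}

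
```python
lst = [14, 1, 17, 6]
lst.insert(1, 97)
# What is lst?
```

[14, 97, 1, 17, 6]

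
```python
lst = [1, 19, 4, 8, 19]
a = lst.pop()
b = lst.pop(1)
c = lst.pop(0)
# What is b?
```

After line 1: lst = [1, 19, 4, 8, 19]
After line 2 (pop() -> a = 19): lst = [1, 19, 4, 8]
After line 3 (pop(1) -> b = 19): lst = [1, 4, 8]
After line 4 (pop(0) -> c = 1): lst = [4, 8]

19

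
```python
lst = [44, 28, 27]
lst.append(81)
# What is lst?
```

[44, 28, 27, 81]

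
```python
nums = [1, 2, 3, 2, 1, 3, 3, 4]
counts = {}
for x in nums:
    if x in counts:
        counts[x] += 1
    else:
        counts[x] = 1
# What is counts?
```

Initial: counts = {}, nums = [1, 2, 3, 2, 1, 3, 3, 4]
See 1: counts = {1: 1}
See 2: counts = {1: 1, 2: 1}
See 3: counts = {1: 1, 2: 1, 3: 1}
See 2: counts = {1: 1, 2: 2, 3: 1}
See 1: counts = {1: 2, 2: 2, 3: 1}
See 3: counts = {1: 2, 2: 2, 3: 2}
See 3: counts = {1: 2, 2: 2, 3: 3}
See 4: counts = {1: 2, 2: 2, 3: 3, 4: 1}

{1: 2, 2: 2, 3: 3, 4: 1}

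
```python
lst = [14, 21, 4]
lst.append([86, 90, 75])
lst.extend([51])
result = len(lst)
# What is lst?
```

After line 1: lst = [14, 21, 4]
After line 2 (append adds [86, 90, 75] as single element): lst = [14, 21, 4, [86, 90, 75]]
After line 3 (extend unpacks [51], adds 51): lst = [14, 21, 4, [86, 90, 75], 51]
After line 4: result = len(lst) = 5

[14, 21, 4, [86, 90, 75], 51]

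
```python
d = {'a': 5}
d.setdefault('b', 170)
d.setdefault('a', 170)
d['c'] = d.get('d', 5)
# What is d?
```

After line 1: d = {'a': 5}
After line 2 (setdefault adds 'b'=170): d = {'a': 5, 'b': 170}
After line 3 (setdefault 'a' no-op, already exists): d = {'a': 5, 'b': 170}
After line 4 (get('d', 5) returns default since 'd' not in d): d = {'a': 5, 'b': 170, 'c': 5}

{'a': 5, 'b': 170, 'c': 5}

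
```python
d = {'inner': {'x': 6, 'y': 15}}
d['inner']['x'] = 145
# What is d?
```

After line 1: d = {'inner': {'x': 6, 'y': 15}}
After line 2 (inner x overwritten): d = {'inner': {'x': 145, 'y': 15}}

{'inner': {'x': 145, 'y': 15}}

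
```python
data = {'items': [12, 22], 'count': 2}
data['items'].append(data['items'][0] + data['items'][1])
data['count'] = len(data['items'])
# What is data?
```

After line 1: data = {'items': [12, 22], 'count': 2}
After line 2 (append 12 + 22 = 34): data = {'items': [12, 22, 34], 'count': 2}
After line 3 (count = len(items) = 3): data = {'items': [12, 22, 34], 'count': 3}

{'items': [12, 22, 34], 'count': 3}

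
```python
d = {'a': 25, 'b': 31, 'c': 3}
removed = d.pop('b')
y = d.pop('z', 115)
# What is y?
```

After line 1: d = {'a': 25, 'b': 31, 'c': 3}
After line 2 (pop 'b' returns 31): d = {'a': 25, 'c': 3}, removed = 31
After line 3 (pop 'z' missing, returns default 115): d = {'a': 25, 'c': 3}, y = 115

115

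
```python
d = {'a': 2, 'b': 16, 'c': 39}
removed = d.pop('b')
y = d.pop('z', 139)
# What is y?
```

After line 1: d = {'a': 2, 'b': 16, 'c': 39}
After line 2 (pop 'b' returns 16): d = {'a': 2, 'c': 39}, removed = 16
After line 3 (pop 'z' missing, returns default 139): d = {'a': 2, 'c': 39}, y = 139

139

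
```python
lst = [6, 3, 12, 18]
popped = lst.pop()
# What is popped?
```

18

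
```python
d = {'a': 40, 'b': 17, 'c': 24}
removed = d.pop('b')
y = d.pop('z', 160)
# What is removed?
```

After line 1: d = {'a': 40, 'b': 17, 'c': 24}
After line 2 (pop 'b' returns 17): d = {'a': 40, 'c': 24}, removed = 17
After line 3 (pop 'z' missing, returns default 160): d = {'a': 40, 'c': 24}, y = 160

17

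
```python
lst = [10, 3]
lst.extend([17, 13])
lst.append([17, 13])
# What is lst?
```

After line 1: lst = [10, 3]
After line 2 (extend unpacks [17, 13]): lst = [10, 3, 17, 13]
After line 3 (append adds [17, 13] as single element): lst = [10, 3, 17, 13, [17, 13]]

[10, 3, 17, 13, [17, 13]]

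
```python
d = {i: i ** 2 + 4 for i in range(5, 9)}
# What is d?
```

{5: 29, 6: 40, 7: 53, 8: 68}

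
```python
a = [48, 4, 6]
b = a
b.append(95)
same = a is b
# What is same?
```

After line 1: a = [48, 4, 6]
After line 2 (b = a is an alias, same object): a = [48, 4, 6], b = [48, 4, 6]
After line 3 (b.append mutates the shared list): a = [48, 4, 6, 95], b = [48, 4, 6, 95]
After line 4 (same = a is b; same object -> True): same = True

True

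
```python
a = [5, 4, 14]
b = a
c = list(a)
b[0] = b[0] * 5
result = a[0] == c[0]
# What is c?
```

After line 1: a = [5, 4, 14]
After line 2 (b = a, alias): a = [5, 4, 14], b = [5, 4, 14]
After line 3 (c = list(a) is a copy, new object): c = [5, 4, 14]
After line 4 (b[0] = 5 * 5 = 25; mutates shared a/b): a = b = [25, 4, 14], c = [5, 4, 14]
After line 5 (a[0] = 25, c[0] = 5; result = False)

[5, 4, 14]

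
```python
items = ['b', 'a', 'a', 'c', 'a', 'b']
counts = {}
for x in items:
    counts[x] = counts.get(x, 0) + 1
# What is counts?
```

Initial: counts = {}, items = ['b', 'a', 'a', 'c', 'a', 'b']
See 'b': counts = {'b': 1}
See 'a': counts = {'b': 1, 'a': 1}
See 'a': counts = {'b': 1, 'a': 2}
See 'c': counts = {'b': 1, 'a': 2, 'c': 1}
See 'a': counts = {'b': 1, 'a': 3, 'c': 1}
See 'b': counts = {'b': 2, 'a': 3, 'c': 1}

{'b': 2, 'a': 3, 'c': 1}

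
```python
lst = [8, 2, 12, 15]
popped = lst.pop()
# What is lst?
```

[8, 2, 12]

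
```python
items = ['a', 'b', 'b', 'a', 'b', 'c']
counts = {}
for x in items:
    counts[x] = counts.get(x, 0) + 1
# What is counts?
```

Initial: counts = {}, items = ['a', 'b', 'b', 'a', 'b', 'c']
See 'a': counts = {'a': 1}
See 'b': counts = {'a': 1, 'b': 1}
See 'b': counts = {'a': 1, 'b': 2}
See 'a': counts = {'a': 2, 'b': 2}
See 'b': counts = {'a': 2, 'b': 3}
See 'c': counts = {'a': 2, 'b': 3, 'c': 1}

{'a': 2, 'b': 3, 'c': 1}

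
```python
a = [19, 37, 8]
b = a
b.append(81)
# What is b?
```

After line 1: a = [19, 37, 8]
After line 2 (b = a is an alias, same object): a = [19, 37, 8], b = [19, 37, 8]
After line 3 (b.append mutates the shared list): a = [19, 37, 8, 81], b = [19, 37, 8, 81]

[19, 37, 8, 81]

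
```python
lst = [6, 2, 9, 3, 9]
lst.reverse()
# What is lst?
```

[9, 3, 9, 2, 6]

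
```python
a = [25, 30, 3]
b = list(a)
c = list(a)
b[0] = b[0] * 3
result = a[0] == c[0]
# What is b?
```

After line 1: a = [25, 30, 3]
After line 2 (b = list(a), copy): a = [25, 30, 3], b = [25, 30, 3]
After line 3 (c = list(a) is a copy, new object): c = [25, 30, 3]
After line 4 (b[0] = 25 * 3 = 75; only b mutates (copy)): a = [25, 30, 3], b = [75, 30, 3], c = [25, 30, 3]
After line 5 (a[0] = 25, c[0] = 25; result = True)

[75, 30, 3]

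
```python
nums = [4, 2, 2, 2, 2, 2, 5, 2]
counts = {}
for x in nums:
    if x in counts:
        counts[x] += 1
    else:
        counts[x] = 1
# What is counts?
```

Initial: counts = {}, nums = [4, 2, 2, 2, 2, 2, 5, 2]
See 4: counts = {4: 1}
See 2: counts = {4: 1, 2: 1}
See 2: counts = {4: 1, 2: 2}
See 2: counts = {4: 1, 2: 3}
See 2: counts = {4: 1, 2: 4}
See 2: counts = {4: 1, 2: 5}
See 5: counts = {4: 1, 2: 5, 5: 1}
See 2: counts = {4: 1, 2: 6, 5: 1}

{4: 1, 2: 6, 5: 1}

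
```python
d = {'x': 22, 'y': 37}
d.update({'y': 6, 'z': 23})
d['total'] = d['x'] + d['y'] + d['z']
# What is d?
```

After line 1: d = {'x': 22, 'y': 37}
After line 2 (y overwritten, z added): d = {'x': 22, 'y': 6, 'z': 23}
After line 3 (total = 22 + 6 + 23 = 51): d = {'x': 22, 'y': 6, 'z': 23, 'total': 51}

{'x': 22, 'y': 6, 'z': 23, 'total': 51}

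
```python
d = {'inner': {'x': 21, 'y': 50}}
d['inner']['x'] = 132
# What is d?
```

After line 1: d = {'inner': {'x': 21, 'y': 50}}
After line 2 (inner x overwritten): d = {'inner': {'x': 132, 'y': 50}}

{'inner': {'x': 132, 'y': 50}}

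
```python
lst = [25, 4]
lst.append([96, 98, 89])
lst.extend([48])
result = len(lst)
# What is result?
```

After line 1: lst = [25, 4]
After line 2 (append adds [96, 98, 89] as single element): lst = [25, 4, [96, 98, 89]]
After line 3 (extend unpacks [48], adds 48): lst = [25, 4, [96, 98, 89], 48]
After line 4: result = len(lst) = 4

4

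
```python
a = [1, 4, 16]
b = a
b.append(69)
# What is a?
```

After line 1: a = [1, 4, 16]
After line 2 (b = a is an alias, same object): a = [1, 4, 16], b = [1, 4, 16]
After line 3 (b.append mutates the shared list): a = [1, 4, 16, 69], b = [1, 4, 16, 69]

[1, 4, 16, 69]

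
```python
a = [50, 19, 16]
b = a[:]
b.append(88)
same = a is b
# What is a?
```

After line 1: a = [50, 19, 16]
After line 2 (b = a[:] is a shallow copy, new object): a = [50, 19, 16], b = [50, 19, 16]
After line 3 (append only mutates b): a = [50, 19, 16], b = [50, 19, 16, 88]
After line 4 (same = a is b; different objects -> False): same = False

[50, 19, 16]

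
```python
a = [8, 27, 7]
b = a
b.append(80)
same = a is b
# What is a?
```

After line 1: a = [8, 27, 7]
After line 2 (b = a is an alias, same object): a = [8, 27, 7], b = [8, 27, 7]
After line 3 (b.append mutates the shared list): a = [8, 27, 7, 80], b = [8, 27, 7, 80]
After line 4 (same = a is b; same object -> True): same = True

[8, 27, 7, 80]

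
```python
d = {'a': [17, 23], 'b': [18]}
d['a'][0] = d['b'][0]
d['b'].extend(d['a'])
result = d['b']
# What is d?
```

After line 1: d = {'a': [17, 23], 'b': [18]}
After line 2 (a[0] = b[0] = 18): d = {'a': [18, 23], 'b': [18]}
After line 3 (b.extend(a) appends [18, 23]): d = {'a': [18, 23], 'b': [18, 18, 23]}
After line 4: result = d['b'] = [18, 18, 23]

{'a': [18, 23], 'b': [18, 18, 23]}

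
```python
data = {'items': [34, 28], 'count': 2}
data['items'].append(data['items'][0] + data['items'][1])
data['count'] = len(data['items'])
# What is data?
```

After line 1: data = {'items': [34, 28], 'count': 2}
After line 2 (append 34 + 28 = 62): data = {'items': [34, 28, 62], 'count': 2}
After line 3 (count = len(items) = 3): data = {'items': [34, 28, 62], 'count': 3}

{'items': [34, 28, 62], 'count': 3}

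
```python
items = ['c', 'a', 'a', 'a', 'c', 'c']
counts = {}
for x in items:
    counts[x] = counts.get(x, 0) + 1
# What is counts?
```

Initial: counts = {}, items = ['c', 'a', 'a', 'a', 'c', 'c']
See 'c': counts = {'c': 1}
See 'a': counts = {'c': 1, 'a': 1}
See 'a': counts = {'c': 1, 'a': 2}
See 'a': counts = {'c': 1, 'a': 3}
See 'c': counts = {'c': 2, 'a': 3}
See 'c': counts = {'c': 3, 'a': 3}

{'c': 3, 'a': 3}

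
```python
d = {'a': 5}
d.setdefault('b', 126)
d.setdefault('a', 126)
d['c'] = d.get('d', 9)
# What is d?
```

After line 1: d = {'a': 5}
After line 2 (setdefault adds 'b'=126): d = {'a': 5, 'b': 126}
After line 3 (setdefault 'a' no-op, already exists): d = {'a': 5, 'b': 126}
After line 4 (get('d', 9) returns default since 'd' not in d): d = {'a': 5, 'b': 126, 'c': 9}

{'a': 5, 'b': 126, 'c': 9}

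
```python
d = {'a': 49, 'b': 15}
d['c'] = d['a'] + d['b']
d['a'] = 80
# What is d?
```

After line 1: d = {'a': 49, 'b': 15}
After line 2 (d['c'] = 49 + 15): d = {'a': 49, 'b': 15, 'c': 64}
After line 3: d = {'a': 80, 'b': 15, 'c': 64}

{'a': 80, 'b': 15, 'c': 64}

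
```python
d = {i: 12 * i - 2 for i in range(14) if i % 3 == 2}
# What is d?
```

{2: 22, 5: 58, 8: 94, 11: 130}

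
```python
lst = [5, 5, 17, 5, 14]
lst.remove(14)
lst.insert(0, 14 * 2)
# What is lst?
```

After line 1: lst = [5, 5, 17, 5, 14]
After line 2 (remove first 14): lst = [5, 5, 17, 5]
After line 3 (insert 28 at index 0): lst = [28, 5, 5, 17, 5]

[28, 5, 5, 17, 5]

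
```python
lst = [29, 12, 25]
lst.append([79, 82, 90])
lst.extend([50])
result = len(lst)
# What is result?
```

After line 1: lst = [29, 12, 25]
After line 2 (append adds [79, 82, 90] as single element): lst = [29, 12, 25, [79, 82, 90]]
After line 3 (extend unpacks [50], adds 50): lst = [29, 12, 25, [79, 82, 90], 50]
After line 4: result = len(lst) = 5

5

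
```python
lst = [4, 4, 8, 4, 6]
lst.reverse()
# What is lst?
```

[6, 4, 8, 4, 4]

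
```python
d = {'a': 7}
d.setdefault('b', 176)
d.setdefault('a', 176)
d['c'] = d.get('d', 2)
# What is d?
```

After line 1: d = {'a': 7}
After line 2 (setdefault adds 'b'=176): d = {'a': 7, 'b': 176}
After line 3 (setdefault 'a' no-op, already exists): d = {'a': 7, 'b': 176}
After line 4 (get('d', 2) returns default since 'd' not in d): d = {'a': 7, 'b': 176, 'c': 2}

{'a': 7, 'b': 176, 'c': 2}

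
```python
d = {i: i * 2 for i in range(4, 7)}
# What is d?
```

{4: 8, 5: 10, 6: 12}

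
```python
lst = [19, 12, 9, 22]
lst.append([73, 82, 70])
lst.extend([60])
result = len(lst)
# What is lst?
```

After line 1: lst = [19, 12, 9, 22]
After line 2 (append adds [73, 82, 70] as single element): lst = [19, 12, 9, 22, [73, 82, 70]]
After line 3 (extend unpacks [60], adds 60): lst = [19, 12, 9, 22, [73, 82, 70], 60]
After line 4: result = len(lst) = 6

[19, 12, 9, 22, [73, 82, 70], 60]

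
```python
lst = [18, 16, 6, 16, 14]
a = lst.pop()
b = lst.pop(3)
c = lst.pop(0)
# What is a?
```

After line 1: lst = [18, 16, 6, 16, 14]
After line 2 (pop() -> a = 14): lst = [18, 16, 6, 16]
After line 3 (pop(3) -> b = 16): lst = [18, 16, 6]
After line 4 (pop(0) -> c = 18): lst = [16, 6]

14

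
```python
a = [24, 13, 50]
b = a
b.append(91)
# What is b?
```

After line 1: a = [24, 13, 50]
After line 2 (b = a is an alias, same object): a = [24, 13, 50], b = [24, 13, 50]
After line 3 (b.append mutates the shared list): a = [24, 13, 50, 91], b = [24, 13, 50, 91]

[24, 13, 50, 91]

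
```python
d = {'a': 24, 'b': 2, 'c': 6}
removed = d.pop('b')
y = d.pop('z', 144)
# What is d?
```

After line 1: d = {'a': 24, 'b': 2, 'c': 6}
After line 2 (pop 'b' returns 2): d = {'a': 24, 'c': 6}, removed = 2
After line 3 (pop 'z' missing, returns default 144): d = {'a': 24, 'c': 6}, y = 144

{'a': 24, 'c': 6}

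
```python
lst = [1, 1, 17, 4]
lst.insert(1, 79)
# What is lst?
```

[1, 79, 1, 17, 4]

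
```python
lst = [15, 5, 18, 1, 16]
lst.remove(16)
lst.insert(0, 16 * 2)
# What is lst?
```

After line 1: lst = [15, 5, 18, 1, 16]
After line 2 (remove first 16): lst = [15, 5, 18, 1]
After line 3 (insert 32 at index 0): lst = [32, 15, 5, 18, 1]

[32, 15, 5, 18, 1]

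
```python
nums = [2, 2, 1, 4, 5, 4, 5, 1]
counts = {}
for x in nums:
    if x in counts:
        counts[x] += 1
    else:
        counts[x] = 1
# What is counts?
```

Initial: counts = {}, nums = [2, 2, 1, 4, 5, 4, 5, 1]
See 2: counts = {2: 1}
See 2: counts = {2: 2}
See 1: counts = {2: 2, 1: 1}
See 4: counts = {2: 2, 1: 1, 4: 1}
See 5: counts = {2: 2, 1: 1, 4: 1, 5: 1}
See 4: counts = {2: 2, 1: 1, 4: 2, 5: 1}
See 5: counts = {2: 2, 1: 1, 4: 2, 5: 2}
See 1: counts = {2: 2, 1: 2, 4: 2, 5: 2}

{2: 2, 1: 2, 4: 2, 5: 2}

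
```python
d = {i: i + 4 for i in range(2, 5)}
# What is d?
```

{2: 6, 3: 7, 4: 8}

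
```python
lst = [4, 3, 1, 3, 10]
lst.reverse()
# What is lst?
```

[10, 3, 1, 3, 4]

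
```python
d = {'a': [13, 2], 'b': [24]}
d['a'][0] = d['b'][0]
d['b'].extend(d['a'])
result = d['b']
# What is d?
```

After line 1: d = {'a': [13, 2], 'b': [24]}
After line 2 (a[0] = b[0] = 24): d = {'a': [24, 2], 'b': [24]}
After line 3 (b.extend(a) appends [24, 2]): d = {'a': [24, 2], 'b': [24, 24, 2]}
After line 4: result = d['b'] = [24, 24, 2]

{'a': [24, 2], 'b': [24, 24, 2]}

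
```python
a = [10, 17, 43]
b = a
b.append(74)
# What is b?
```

After line 1: a = [10, 17, 43]
After line 2 (b = a is an alias, same object): a = [10, 17, 43], b = [10, 17, 43]
After line 3 (b.append mutates the shared list): a = [10, 17, 43, 74], b = [10, 17, 43, 74]

[10, 17, 43, 74]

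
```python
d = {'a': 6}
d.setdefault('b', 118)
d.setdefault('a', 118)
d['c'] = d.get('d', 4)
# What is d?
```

After line 1: d = {'a': 6}
After line 2 (setdefault adds 'b'=118): d = {'a': 6, 'b': 118}
After line 3 (setdefault 'a' no-op, already exists): d = {'a': 6, 'b': 118}
After line 4 (get('d', 4) returns default since 'd' not in d): d = {'a': 6, 'b': 118, 'c': 4}

{'a': 6, 'b': 118, 'c': 4}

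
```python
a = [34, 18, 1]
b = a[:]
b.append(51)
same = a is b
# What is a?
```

After line 1: a = [34, 18, 1]
After line 2 (b = a[:] is a shallow copy, new object): a = [34, 18, 1], b = [34, 18, 1]
After line 3 (append only mutates b): a = [34, 18, 1], b = [34, 18, 1, 51]
After line 4 (same = a is b; different objects -> False): same = False

[34, 18, 1]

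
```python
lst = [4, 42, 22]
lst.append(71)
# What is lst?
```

[4, 42, 22, 71]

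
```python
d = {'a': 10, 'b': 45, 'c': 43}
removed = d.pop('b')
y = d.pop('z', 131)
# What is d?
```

After line 1: d = {'a': 10, 'b': 45, 'c': 43}
After line 2 (pop 'b' returns 45): d = {'a': 10, 'c': 43}, removed = 45
After line 3 (pop 'z' missing, returns default 131): d = {'a': 10, 'c': 43}, y = 131

{'a': 10, 'c': 43}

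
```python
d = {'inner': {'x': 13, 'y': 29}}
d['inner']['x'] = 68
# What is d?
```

After line 1: d = {'inner': {'x': 13, 'y': 29}}
After line 2 (inner x overwritten): d = {'inner': {'x': 68, 'y': 29}}

{'inner': {'x': 68, 'y': 29}}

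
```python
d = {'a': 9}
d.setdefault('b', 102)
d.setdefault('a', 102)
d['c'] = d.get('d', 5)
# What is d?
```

After line 1: d = {'a': 9}
After line 2 (setdefault adds 'b'=102): d = {'a': 9, 'b': 102}
After line 3 (setdefault 'a' no-op, already exists): d = {'a': 9, 'b': 102}
After line 4 (get('d', 5) returns default since 'd' not in d): d = {'a': 9, 'b': 102, 'c': 5}

{'a': 9, 'b': 102, 'c': 5}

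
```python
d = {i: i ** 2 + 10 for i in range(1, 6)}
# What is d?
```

{1: 11, 2: 14, 3: 19, 4: 26, 5: 35}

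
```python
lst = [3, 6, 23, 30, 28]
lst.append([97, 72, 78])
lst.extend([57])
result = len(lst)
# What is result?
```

After line 1: lst = [3, 6, 23, 30, 28]
After line 2 (append adds [97, 72, 78] as single element): lst = [3, 6, 23, 30, 28, [97, 72, 78]]
After line 3 (extend unpacks [57], adds 57): lst = [3, 6, 23, 30, 28, [97, 72, 78], 57]
After line 4: result = len(lst) = 7

7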